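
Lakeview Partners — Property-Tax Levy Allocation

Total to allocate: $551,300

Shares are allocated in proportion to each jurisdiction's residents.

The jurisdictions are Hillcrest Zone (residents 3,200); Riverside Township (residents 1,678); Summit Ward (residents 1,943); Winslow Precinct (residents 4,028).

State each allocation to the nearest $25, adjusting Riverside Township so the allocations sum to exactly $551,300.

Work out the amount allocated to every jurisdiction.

Hillcrest Zone: $162,600 | Riverside Township: $85,300 | Summit Ward: $98,725 | Winslow Precinct: $204,675

Combined residents = 10,849.
Proportional shares: Hillcrest Zone 3,200/10,849 × $551,300 = 162,610.38; Riverside Township 1,678/10,849 × $551,300 = 85,268.82; Summit Ward 1,943/10,849 × $551,300 = 98,734.99; Winslow Precinct 4,028/10,849 × $551,300 = 204,685.81.
Rounded to nearest $25: Hillcrest Zone $162,600; Riverside Township $85,275; Summit Ward $98,725; Winslow Precinct $204,675. Sum = $551,275.
Difference $551,300 − $551,275 = +$25 applied to Riverside Township: Riverside Township becomes $85,300.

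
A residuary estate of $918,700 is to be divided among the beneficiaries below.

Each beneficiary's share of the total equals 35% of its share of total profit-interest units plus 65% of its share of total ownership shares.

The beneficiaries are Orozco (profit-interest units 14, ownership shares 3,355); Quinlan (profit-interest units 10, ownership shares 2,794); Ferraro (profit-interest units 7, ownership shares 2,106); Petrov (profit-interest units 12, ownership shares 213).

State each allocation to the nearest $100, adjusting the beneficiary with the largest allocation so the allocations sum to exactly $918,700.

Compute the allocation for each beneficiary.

Orozco: $341,200 | Quinlan: $271,800 | Ferraro: $200,900 | Petrov: $104,800

Totals — profit-interest units 43, ownership shares 8,468.
Combined weights (35% profit-interest units + 65% ownership shares): Orozco 0.3715; Quinlan 0.2959; Ferraro 0.2186; Petrov 0.1140.
Pro-rata amounts: Orozco 341,280.36; Quinlan 271,808.03; Ferraro 200,857.58; Petrov 104,754.04.
After rounding ($100): Orozco $341,300; Quinlan $271,800; Ferraro $200,900; Petrov $104,800. Sum = $918,800.
Difference $918,700 − $918,800 = −$100 applied to largest allocation (Orozco): Orozco becomes $341,200.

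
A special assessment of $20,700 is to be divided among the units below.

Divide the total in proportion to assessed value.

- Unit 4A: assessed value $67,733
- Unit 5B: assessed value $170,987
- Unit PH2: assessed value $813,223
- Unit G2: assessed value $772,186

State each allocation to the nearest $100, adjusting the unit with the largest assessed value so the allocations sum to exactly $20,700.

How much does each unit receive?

Assessed value total: 67,733 + 170,987 + 813,223 + 772,186 = 1,824,129.
Unrounded shares: Unit 4A 768.63; Unit 5B 1,940.34; Unit PH2 9,228.36; Unit G2 8,762.68.
After rounding ($100): Unit 4A $800; Unit 5B $1,900; Unit PH2 $9,200; Unit G2 $8,800. Sum = $20,700.
Sum already equals the total — no adjustment.

Unit 4A: $800 · Unit 5B: $1,900 · Unit PH2: $9,200 · Unit G2: $8,800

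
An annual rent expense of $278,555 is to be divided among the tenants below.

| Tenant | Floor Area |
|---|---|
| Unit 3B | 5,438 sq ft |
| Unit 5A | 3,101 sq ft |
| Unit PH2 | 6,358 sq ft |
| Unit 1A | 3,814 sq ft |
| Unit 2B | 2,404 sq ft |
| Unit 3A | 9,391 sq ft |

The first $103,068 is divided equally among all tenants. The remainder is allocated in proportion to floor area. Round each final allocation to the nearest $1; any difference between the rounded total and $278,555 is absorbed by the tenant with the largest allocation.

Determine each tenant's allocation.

$103,068 shared equally gives $17,178 per tenant.
Remainder $175,487 by floor area (total 30,506): Unit 3B 31,282.32 → $31,282; Unit 5A 17,838.63 → $17,839; Unit PH2 36,574.65 → $36,575; Unit 1A 21,940.19 → $21,940; Unit 2B 13,829.11 → $13,829; Unit 3A 54,022.11 → $54,022.
Totals: Unit 3B $17,178 + $31,282 = $48,460; Unit 5A $17,178 + $17,839 = $35,017; Unit PH2 $17,178 + $36,575 = $53,753; Unit 1A $17,178 + $21,940 = $39,118; Unit 2B $17,178 + $13,829 = $31,007; Unit 3A $17,178 + $54,022 = $71,200.

Unit 3B: $48,460; Unit 5A: $35,017; Unit PH2: $53,753; Unit 1A: $39,118; Unit 2B: $31,007; Unit 3A: $71,200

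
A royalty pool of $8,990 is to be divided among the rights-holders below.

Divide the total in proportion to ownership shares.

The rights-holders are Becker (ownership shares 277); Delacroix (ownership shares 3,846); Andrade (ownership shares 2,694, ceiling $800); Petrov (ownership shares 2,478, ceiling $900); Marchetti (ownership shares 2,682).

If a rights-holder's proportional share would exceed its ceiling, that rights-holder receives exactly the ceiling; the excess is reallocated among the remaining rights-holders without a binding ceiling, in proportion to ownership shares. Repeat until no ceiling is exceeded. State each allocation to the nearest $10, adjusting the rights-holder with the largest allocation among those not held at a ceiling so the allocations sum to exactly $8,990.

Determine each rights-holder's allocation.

Ownership shares total: 11,977.
Pro-rata shares before constraints: Becker 207.92; Delacroix 2,886.83; Andrade 2,022.13; Petrov 1,860.00; Marchetti 2,013.12.
Cap binds for Andrade ($800), Petrov ($900); balance $7,290 reallocated over remaining ownership shares 6,805.
Remaining shares: Becker 296.74 → $300; Delacroix 4,120.11 → $4,120; Marchetti 2,873.15 → $2,870.

Becker: $300; Delacroix: $4,120; Andrade: $800; Petrov: $900; Marchetti: $2,870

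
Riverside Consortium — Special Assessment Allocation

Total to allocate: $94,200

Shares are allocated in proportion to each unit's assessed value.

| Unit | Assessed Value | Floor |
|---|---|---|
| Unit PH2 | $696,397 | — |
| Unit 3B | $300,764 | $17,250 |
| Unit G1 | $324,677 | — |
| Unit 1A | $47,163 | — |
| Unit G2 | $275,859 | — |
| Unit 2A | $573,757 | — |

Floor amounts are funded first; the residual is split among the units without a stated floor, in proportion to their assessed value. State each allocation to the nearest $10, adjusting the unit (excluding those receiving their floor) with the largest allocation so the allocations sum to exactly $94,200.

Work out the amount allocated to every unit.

Guaranteed amounts: Unit 3B $17,250. Residual $76,950.
Residual split over remaining assessed value 1,917,853: Unit PH2 27,941.53 → $27,940; Unit G1 13,027.01 → $13,030; Unit 1A 1,892.32 → $1,890; Unit G2 11,068.29 → $11,070; Unit 2A 23,020.85 → $23,020.

Unit PH2: $27,940 | Unit 3B: $17,250 | Unit G1: $13,030 | Unit 1A: $1,890 | Unit G2: $11,070 | Unit 2A: $23,020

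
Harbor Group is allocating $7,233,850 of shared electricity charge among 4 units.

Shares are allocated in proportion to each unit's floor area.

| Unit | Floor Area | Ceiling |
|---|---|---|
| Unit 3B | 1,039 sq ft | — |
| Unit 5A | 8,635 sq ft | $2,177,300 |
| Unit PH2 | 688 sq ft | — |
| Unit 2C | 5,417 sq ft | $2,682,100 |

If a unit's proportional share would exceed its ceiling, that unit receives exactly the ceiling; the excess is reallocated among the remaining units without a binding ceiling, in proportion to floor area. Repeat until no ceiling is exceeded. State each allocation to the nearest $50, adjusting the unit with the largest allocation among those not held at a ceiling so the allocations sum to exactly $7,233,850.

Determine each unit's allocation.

Unit 3B: $1,428,500 | Unit 5A: $2,177,300 | Unit PH2: $945,950 | Unit 2C: $2,682,100

Sum of floor area: 15,779.
Proportional shares (ignoring caps): Unit 3B 476,327.41; Unit 5A 3,958,697.94; Unit PH2 315,412.18; Unit 2C 2,483,412.48.
Cap binds for Unit 5A ($2,177,300); balance $5,056,550 reallocated over remaining floor area 7,144.
Cap binds for Unit 2C ($2,682,100); balance $2,374,450 reallocated over remaining floor area 1,727.
Remaining shares: Unit 3B 1,428,519.72 → $1,428,500; Unit PH2 945,930.28 → $945,950.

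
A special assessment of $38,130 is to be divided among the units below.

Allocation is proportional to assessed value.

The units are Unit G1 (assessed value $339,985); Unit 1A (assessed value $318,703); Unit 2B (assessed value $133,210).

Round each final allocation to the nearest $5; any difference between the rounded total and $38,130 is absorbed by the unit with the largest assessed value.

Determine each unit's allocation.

Total assessed value = 339,985 + 318,703 + 133,210 = 791,898.
Unrounded shares: Unit G1 16,370.33; Unit 1A 15,345.59; Unit 2B 6,414.08.
After rounding ($5): Unit G1 $16,370; Unit 1A $15,345; Unit 2B $6,415. Sum = $38,130.
Rounded total matches; no reconciliation needed.

Unit G1: $16,370 · Unit 1A: $15,345 · Unit 2B: $6,415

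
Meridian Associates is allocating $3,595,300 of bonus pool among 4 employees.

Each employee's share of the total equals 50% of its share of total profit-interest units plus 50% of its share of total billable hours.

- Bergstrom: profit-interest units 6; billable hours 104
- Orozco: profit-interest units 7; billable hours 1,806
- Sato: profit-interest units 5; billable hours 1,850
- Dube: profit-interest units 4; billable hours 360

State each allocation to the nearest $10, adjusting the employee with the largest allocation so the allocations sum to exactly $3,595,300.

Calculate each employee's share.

Bergstrom: $535,650 · Orozco: $1,359,980 · Sato: $1,215,750 · Dube: $483,920

Profit-interest units total 22; billable hours total 4,120.
Composite weights (50% profit-interest units + 50% billable hours): Bergstrom 0.1490; Orozco 0.3783; Sato 0.3382; Dube 0.1346.
Pro-rata amounts: Bergstrom 535,645.75; Orozco 1,359,978.55; Sato 1,215,754.03; Dube 483,921.67.
At nearest $10: Bergstrom $535,650; Orozco $1,359,980; Sato $1,215,750; Dube $483,920. Sum = $3,595,300.
Sum already equals the total — no adjustment.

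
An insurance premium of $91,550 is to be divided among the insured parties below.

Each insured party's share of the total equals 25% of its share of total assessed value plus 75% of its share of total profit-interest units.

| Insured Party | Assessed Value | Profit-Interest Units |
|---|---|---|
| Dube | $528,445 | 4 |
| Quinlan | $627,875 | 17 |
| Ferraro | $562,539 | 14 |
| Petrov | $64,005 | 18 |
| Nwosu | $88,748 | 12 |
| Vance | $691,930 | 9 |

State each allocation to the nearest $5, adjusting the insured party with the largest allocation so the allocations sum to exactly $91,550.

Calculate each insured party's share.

Dube: $8,430 · Quinlan: $21,375 · Ferraro: $18,015 · Petrov: $17,275 · Nwosu: $11,925 · Vance: $14,530

Assessed value total 2,563,542; profit-interest units total 74.
Composite weights (25% assessed value + 75% profit-interest units): Dube 0.0921; Quinlan 0.2335; Ferraro 0.1968; Petrov 0.1887; Nwosu 0.1303; Vance 0.1587.
Pro-rata amounts: Dube 8,429.48; Quinlan 21,379.53; Ferraro 18,012.59; Petrov 17,273.13; Nwosu 11,926.81; Vance 14,528.45.
Rounded to nearest $5: Dube $8,430; Quinlan $21,380; Ferraro $18,015; Petrov $17,275; Nwosu $11,925; Vance $14,530. Sum = $91,555.
Difference $91,550 − $91,555 = −$5 applied to largest allocation (Quinlan): Quinlan becomes $21,375.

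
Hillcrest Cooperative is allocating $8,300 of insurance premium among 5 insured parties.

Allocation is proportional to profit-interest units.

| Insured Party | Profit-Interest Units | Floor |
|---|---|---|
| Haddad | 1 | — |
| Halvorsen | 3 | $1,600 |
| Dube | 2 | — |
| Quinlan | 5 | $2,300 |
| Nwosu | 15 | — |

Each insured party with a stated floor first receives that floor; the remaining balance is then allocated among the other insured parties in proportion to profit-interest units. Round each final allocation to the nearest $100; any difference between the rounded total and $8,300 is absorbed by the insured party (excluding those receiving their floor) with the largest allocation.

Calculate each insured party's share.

Minimums first: Halvorsen $1,600; Quinlan $2,300. Remaining pool $4,400.
Remaining pool split over remaining profit-interest units 18: Haddad 244.44 → $200; Dube 488.89 → $500; Nwosu 3,666.67 → $3,700.

Haddad: $200 · Halvorsen: $1,600 · Dube: $500 · Quinlan: $2,300 · Nwosu: $3,700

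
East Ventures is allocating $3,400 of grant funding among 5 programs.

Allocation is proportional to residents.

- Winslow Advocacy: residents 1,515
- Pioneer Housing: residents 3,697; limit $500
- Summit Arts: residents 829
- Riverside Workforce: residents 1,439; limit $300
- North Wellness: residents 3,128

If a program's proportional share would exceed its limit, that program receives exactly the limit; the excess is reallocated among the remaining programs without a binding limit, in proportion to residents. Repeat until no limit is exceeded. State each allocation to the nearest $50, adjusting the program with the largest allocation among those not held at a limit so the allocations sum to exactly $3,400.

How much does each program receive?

Total residents = 10,608.
Pro-rata shares before constraints: Winslow Advocacy 485.58; Pioneer Housing 1,184.94; Summit Arts 265.71; Riverside Workforce 461.22; North Wellness 1,002.56.
Held at cap: Pioneer Housing ($500), Riverside Workforce ($300); remaining pool $2,600 reallocated over remaining residents 5,472.
Redistributed shares: Winslow Advocacy 719.85 → $700; Summit Arts 393.90 → $400; North Wellness 1,486.26 → $1,500.

Winslow Advocacy: $700; Pioneer Housing: $500; Summit Arts: $400; Riverside Workforce: $300; North Wellness: $1,500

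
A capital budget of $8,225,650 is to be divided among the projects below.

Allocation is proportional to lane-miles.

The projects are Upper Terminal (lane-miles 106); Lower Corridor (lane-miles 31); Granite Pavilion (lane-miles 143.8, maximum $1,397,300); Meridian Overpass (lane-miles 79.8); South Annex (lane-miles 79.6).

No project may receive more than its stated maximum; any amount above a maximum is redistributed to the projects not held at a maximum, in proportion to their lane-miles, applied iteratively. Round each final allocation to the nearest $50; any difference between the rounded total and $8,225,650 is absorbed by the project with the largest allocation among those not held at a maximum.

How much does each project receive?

Combined lane-miles = 440.2.
Pro-rata shares before constraints: Upper Terminal 1,980,733.53; Lower Corridor 579,271.13; Granite Pavilion 2,687,070.58; Meridian Overpass 1,491,156.00; South Annex 1,487,418.76.
Held at cap: Granite Pavilion ($1,397,300); remaining pool $6,828,350 reallocated over remaining lane-miles 296.4.
Shares after redistribution: Upper Terminal 2,441,987.52 → $2,442,000; Lower Corridor 714,166.16 → $714,150; Meridian Overpass 1,838,401.92 → $1,838,400; South Annex 1,833,794.40 → $1,833,800.

Upper Terminal: $2,442,000 · Lower Corridor: $714,150 · Granite Pavilion: $1,397,300 · Meridian Overpass: $1,838,400 · South Annex: $1,833,800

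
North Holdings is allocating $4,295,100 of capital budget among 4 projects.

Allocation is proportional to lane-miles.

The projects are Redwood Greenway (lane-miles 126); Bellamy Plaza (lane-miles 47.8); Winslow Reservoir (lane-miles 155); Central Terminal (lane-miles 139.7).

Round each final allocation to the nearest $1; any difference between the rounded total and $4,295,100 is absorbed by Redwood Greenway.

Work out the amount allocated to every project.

Redwood Greenway: $1,155,140 | Bellamy Plaza: $438,219 | Winslow Reservoir: $1,421,004 | Central Terminal: $1,280,737

Combined lane-miles = 468.5.
Proportional shares: Redwood Greenway 126/468.5 × $4,295,100 = 1,155,138.95; Bellamy Plaza 47.8/468.5 × $4,295,100 = 438,219.38; Winslow Reservoir 155/468.5 × $4,295,100 = 1,421,004.27; Central Terminal 139.7/468.5 × $4,295,100 = 1,280,737.40.
After rounding ($1): Redwood Greenway $1,155,139; Bellamy Plaza $438,219; Winslow Reservoir $1,421,004; Central Terminal $1,280,737. Sum = $4,295,099.
Difference $4,295,100 − $4,295,099 = +$1 applied to Redwood Greenway: Redwood Greenway becomes $1,155,140.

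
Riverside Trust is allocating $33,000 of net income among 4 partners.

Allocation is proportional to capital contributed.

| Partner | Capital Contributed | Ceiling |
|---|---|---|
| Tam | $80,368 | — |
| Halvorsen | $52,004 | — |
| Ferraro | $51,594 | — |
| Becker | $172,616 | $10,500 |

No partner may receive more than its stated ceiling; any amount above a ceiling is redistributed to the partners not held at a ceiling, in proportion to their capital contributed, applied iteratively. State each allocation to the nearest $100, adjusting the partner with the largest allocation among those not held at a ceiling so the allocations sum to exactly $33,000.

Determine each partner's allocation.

Tam: $9,800 | Halvorsen: $6,400 | Ferraro: $6,300 | Becker: $10,500

Total capital contributed = 356,582.
Unconstrained shares: Tam 7,437.68; Halvorsen 4,812.73; Ferraro 4,774.78; Becker 15,974.81.
Capped: Becker ($10,500); balance $22,500 reallocated over remaining capital contributed 183,966.
Redistributed shares: Tam 9,829.43 → $9,800; Halvorsen 6,360.36 → $6,400; Ferraro 6,310.21 → $6,300.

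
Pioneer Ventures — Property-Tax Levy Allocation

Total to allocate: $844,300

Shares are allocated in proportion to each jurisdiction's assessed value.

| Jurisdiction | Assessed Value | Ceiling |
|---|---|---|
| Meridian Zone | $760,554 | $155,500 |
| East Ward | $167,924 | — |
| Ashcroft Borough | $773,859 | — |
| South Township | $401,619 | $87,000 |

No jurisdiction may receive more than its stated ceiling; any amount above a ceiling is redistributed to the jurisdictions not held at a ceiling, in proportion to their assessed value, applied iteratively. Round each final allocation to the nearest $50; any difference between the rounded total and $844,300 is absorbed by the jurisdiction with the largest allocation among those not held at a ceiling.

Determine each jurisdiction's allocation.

Sum of assessed value: 2,103,956.
Pro-rata shares before constraints: Meridian Zone 305,203.98; East Ward 67,386.50; Ashcroft Borough 310,543.16; South Township 161,166.36.
Cap binds for Meridian Zone ($155,500), South Township ($87,000); residual $601,800 reallocated over remaining assessed value 941,783.
Redistributed shares: East Ward 107,303.55 → $107,300; Ashcroft Borough 494,496.45 → $494,500.

Meridian Zone: $155,500 | East Ward: $107,300 | Ashcroft Borough: $494,500 | South Township: $87,000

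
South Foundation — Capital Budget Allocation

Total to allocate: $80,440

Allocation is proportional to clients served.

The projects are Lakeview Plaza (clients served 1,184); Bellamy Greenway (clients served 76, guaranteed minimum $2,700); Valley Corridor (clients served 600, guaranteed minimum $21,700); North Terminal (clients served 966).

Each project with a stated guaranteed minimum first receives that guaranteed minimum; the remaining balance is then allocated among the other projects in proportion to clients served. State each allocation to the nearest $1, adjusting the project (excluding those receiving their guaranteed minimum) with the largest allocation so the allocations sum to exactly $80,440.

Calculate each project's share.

Minimums first: Bellamy Greenway $2,700; Valley Corridor $21,700. Residual $56,040.
Residual split over remaining clients served 2,150: Lakeview Plaza 30,861.10 → $30,861; North Terminal 25,178.90 → $25,179.

Lakeview Plaza: $30,861; Bellamy Greenway: $2,700; Valley Corridor: $21,700; North Terminal: $25,179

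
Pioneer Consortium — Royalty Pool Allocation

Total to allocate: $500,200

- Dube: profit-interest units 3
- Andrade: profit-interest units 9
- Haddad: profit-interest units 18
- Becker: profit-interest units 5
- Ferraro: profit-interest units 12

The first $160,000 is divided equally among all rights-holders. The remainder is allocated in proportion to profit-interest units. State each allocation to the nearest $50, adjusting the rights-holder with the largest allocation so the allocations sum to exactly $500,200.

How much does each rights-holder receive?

$160,000 shared equally gives $32,000 per rights-holder.
Remainder $340,200 by profit-interest units (total 47): Dube 21,714.89 → $21,700; Andrade 65,144.68 → $65,150; Haddad 130,289.36 → $130,300; Becker 36,191.49 → $36,200; Ferraro 86,859.57 → $86,850.
Totals: Dube $32,000 + $21,700 = $53,700; Andrade $32,000 + $65,150 = $97,150; Haddad $32,000 + $130,300 = $162,300; Becker $32,000 + $36,200 = $68,200; Ferraro $32,000 + $86,850 = $118,850.

Dube: $53,700; Andrade: $97,150; Haddad: $162,300; Becker: $68,200; Ferraro: $118,850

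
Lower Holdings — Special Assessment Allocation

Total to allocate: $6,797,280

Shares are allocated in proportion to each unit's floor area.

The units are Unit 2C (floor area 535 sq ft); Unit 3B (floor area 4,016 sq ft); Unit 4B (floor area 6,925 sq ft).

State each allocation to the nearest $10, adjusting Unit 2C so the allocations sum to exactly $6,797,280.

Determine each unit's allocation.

Unit 2C: $316,890 | Unit 3B: $2,378,690 | Unit 4B: $4,101,700

Sum of floor area: 11,476.
Raw shares: Unit 2C 535/11,476 × $6,797,280 = 316,882.61; Unit 3B 4,016/11,476 × $6,797,280 = 2,378,692.62; Unit 4B 6,925/11,476 × $6,797,280 = 4,101,704.78.
Rounded to nearest $10: Unit 2C $316,880; Unit 3B $2,378,690; Unit 4B $4,101,700. Sum = $6,797,270.
Difference $6,797,280 − $6,797,270 = +$10 applied to Unit 2C: Unit 2C becomes $316,890.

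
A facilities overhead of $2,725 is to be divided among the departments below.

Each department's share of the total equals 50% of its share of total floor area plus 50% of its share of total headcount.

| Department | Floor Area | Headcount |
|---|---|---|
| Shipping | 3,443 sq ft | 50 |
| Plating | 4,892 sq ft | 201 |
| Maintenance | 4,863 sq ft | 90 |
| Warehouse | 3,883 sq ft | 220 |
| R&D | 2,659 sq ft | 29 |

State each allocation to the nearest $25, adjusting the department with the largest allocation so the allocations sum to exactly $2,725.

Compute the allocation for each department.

Shipping: $350 · Plating: $800 · Maintenance: $550 · Warehouse: $775 · R&D: $250

Totals — floor area 19,740, headcount 590.
Blended shares (50% floor area + 50% headcount): Shipping 0.1296; Plating 0.2942; Maintenance 0.1994; Warehouse 0.2848; R&D 0.0919.
Raw shares: Shipping 353.11; Plating 801.83; Maintenance 543.49; Warehouse 776.06; R&D 250.50.
Rounded to nearest $25: Shipping $350; Plating $800; Maintenance $550; Warehouse $775; R&D $250. Sum = $2,725.
Rounded total matches; no reconciliation needed.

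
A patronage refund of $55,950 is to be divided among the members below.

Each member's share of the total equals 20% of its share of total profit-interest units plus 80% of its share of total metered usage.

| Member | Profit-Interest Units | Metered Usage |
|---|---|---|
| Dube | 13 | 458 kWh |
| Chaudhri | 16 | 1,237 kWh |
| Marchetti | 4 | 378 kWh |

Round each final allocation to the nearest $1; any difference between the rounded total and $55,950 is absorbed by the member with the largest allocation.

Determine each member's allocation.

Dube: $14,297 | Chaudhri: $32,135 | Marchetti: $9,518

Totals — profit-interest units 33, metered usage 2,073.
Combined weights (20% profit-interest units + 80% metered usage): Dube 0.2555; Chaudhri 0.5743; Marchetti 0.1701.
Pro-rata amounts: Dube 14,297.27; Chaudhri 32,134.63; Marchetti 9,518.10.
After rounding ($1): Dube $14,297; Chaudhri $32,135; Marchetti $9,518. Sum = $55,950.
Rounded total matches; no reconciliation needed.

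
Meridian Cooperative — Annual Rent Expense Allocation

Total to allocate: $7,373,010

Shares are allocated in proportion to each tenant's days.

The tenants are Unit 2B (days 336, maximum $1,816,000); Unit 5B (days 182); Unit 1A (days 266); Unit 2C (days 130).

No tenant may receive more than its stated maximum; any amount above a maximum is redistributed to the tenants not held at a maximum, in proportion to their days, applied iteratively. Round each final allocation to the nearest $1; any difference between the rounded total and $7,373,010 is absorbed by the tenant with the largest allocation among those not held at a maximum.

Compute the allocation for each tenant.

Days total: 914.
Pro-rata shares before constraints: Unit 2B 2,710,428.18; Unit 5B 1,468,148.60; Unit 1A 2,145,755.65; Unit 2C 1,048,677.57.
Cap binds for Unit 2B ($1,816,000); residual $5,557,010 reallocated over remaining days 578.
Redistributed shares: Unit 5B 1,749,785.16 → $1,749,785; Unit 1A 2,557,378.30 → $2,557,378; Unit 2C 1,249,846.54 → $1,249,847.

Unit 2B: $1,816,000; Unit 5B: $1,749,785; Unit 1A: $2,557,378; Unit 2C: $1,249,847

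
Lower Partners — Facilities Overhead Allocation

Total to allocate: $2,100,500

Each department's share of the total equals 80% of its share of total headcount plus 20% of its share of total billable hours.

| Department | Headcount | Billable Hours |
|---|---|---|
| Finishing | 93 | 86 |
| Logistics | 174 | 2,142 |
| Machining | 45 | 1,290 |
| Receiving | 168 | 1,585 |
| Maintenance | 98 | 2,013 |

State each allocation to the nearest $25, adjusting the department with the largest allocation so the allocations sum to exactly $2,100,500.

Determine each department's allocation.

Finishing: $275,450 | Logistics: $632,325 | Machining: $206,975 | Receiving: $582,000 | Maintenance: $403,750

Totals — headcount 578, billable hours 7,116.
Composite weights (80% headcount + 20% billable hours): Finishing 0.1311; Logistics 0.3010; Machining 0.0985; Receiving 0.2771; Maintenance 0.1922.
Proportional shares: Finishing 275,452.87; Logistics 632,319.42; Machining 206,983.40; Receiving 581,992.78; Maintenance 403,751.53.
At nearest $25: Finishing $275,450; Logistics $632,325; Machining $206,975; Receiving $582,000; Maintenance $403,750. Sum = $2,100,500.
No rounding difference to absorb.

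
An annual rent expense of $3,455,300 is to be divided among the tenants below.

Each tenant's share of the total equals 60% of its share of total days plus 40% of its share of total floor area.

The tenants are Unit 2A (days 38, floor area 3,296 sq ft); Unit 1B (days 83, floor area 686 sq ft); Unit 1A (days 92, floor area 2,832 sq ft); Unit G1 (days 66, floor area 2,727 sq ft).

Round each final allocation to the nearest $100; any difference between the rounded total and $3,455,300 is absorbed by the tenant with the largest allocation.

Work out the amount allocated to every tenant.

Unit 2A: $759,800 | Unit 1B: $716,100 | Unit 1A: $1,093,900 | Unit G1: $885,500

Days total 279; floor area total 9,541.
Combined weights (60% days + 40% floor area): Unit 2A 0.2199; Unit 1B 0.2073; Unit 1A 0.3166; Unit G1 0.2563.
Pro-rata amounts: Unit 2A 759,830.87; Unit 1B 716,127.21; Unit 1A 1,093,875.96; Unit G1 885,465.97.
At nearest $100: Unit 2A $759,800; Unit 1B $716,100; Unit 1A $1,093,900; Unit G1 $885,500. Sum = $3,455,300.
Rounded total matches; no reconciliation needed.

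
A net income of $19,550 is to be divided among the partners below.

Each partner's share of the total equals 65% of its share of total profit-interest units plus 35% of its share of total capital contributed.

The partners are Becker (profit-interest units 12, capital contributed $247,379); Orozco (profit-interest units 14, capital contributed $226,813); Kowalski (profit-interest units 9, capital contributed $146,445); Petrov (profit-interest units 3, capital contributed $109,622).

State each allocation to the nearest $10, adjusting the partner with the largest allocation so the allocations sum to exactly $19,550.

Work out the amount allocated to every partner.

Totals — profit-interest units 38, capital contributed 730,259.
Composite weights (65% profit-interest units + 35% capital contributed): Becker 0.3238; Orozco 0.3482; Kowalski 0.2241; Petrov 0.1039.
Proportional shares: Becker 6,330.83; Orozco 6,806.94; Kowalski 4,381.86; Petrov 2,030.38.
At nearest $10: Becker $6,330; Orozco $6,810; Kowalski $4,380; Petrov $2,030. Sum = $19,550.
Sum already equals the total — no adjustment.

Becker: $6,330 · Orozco: $6,810 · Kowalski: $4,380 · Petrov: $2,030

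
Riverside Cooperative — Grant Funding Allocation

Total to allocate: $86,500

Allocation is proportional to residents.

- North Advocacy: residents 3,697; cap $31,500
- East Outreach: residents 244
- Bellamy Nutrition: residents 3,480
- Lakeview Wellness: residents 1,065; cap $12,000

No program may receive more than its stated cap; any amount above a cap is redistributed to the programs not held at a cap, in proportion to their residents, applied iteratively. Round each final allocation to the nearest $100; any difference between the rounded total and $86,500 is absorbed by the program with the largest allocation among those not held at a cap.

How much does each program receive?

Combined residents = 8,486.
Pro-rata shares before constraints: North Advocacy 37,684.48; East Outreach 2,487.16; Bellamy Nutrition 35,472.54; Lakeview Wellness 10,855.82.
Held at cap: North Advocacy ($31,500); residual $55,000 reallocated over remaining residents 4,789.
Held at cap: Lakeview Wellness ($12,000); residual $43,000 reallocated over remaining residents 3,724.
Remaining shares: East Outreach 2,817.40 → $2,800; Bellamy Nutrition 40,182.60 → $40,200.

North Advocacy: $31,500 | East Outreach: $2,800 | Bellamy Nutrition: $40,200 | Lakeview Wellness: $12,000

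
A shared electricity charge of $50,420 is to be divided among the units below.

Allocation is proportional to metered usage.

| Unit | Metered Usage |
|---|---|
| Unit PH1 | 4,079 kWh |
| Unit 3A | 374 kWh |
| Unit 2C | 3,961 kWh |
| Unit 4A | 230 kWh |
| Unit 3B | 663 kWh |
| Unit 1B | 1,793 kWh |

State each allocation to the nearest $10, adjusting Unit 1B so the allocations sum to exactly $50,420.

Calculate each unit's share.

Unit PH1: $18,530 · Unit 3A: $1,700 · Unit 2C: $17,990 · Unit 4A: $1,040 · Unit 3B: $3,010 · Unit 1B: $8,150

Total metered usage = 11,100.
Unrounded shares: Unit PH1 4,079/11,100 × $50,420 = 18,528.21; Unit 3A 374/11,100 × $50,420 = 1,698.84; Unit 2C 3,961/11,100 × $50,420 = 17,992.22; Unit 4A 230/11,100 × $50,420 = 1,044.74; Unit 3B 663/11,100 × $50,420 = 3,011.57; Unit 1B 1,793/11,100 × $50,420 = 8,144.42.
Rounded to nearest $10: Unit PH1 $18,530; Unit 3A $1,700; Unit 2C $17,990; Unit 4A $1,040; Unit 3B $3,010; Unit 1B $8,140. Sum = $50,410.
Difference $50,420 − $50,410 = +$10 applied to Unit 1B: Unit 1B becomes $8,150.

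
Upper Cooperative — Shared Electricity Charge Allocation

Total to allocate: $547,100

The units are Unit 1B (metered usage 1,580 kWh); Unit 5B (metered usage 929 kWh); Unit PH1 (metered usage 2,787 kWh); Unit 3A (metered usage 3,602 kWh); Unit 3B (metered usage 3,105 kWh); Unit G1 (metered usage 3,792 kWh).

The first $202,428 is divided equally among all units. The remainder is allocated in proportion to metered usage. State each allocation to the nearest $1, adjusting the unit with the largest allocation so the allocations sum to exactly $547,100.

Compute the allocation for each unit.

Unit 1B: $68,216 · Unit 5B: $54,010 · Unit PH1: $94,555 · Unit 3A: $112,339 · Unit 3B: $101,494 · Unit G1: $116,486

$202,428 shared equally gives $33,738 per unit.
Remainder $344,672 by metered usage (total 15,795): Unit 1B 34,478.11 → $34,478; Unit 5B 20,272.26 → $20,272; Unit PH1 60,816.77 → $60,817; Unit 3A 78,601.36 → $78,601; Unit 3B 67,756.03 → $67,756; Unit G1 82,747.47 → $82,747.
Rounding difference +$1 on remainder applied to Unit G1.
Totals: Unit 1B $33,738 + $34,478 = $68,216; Unit 5B $33,738 + $20,272 = $54,010; Unit PH1 $33,738 + $60,817 = $94,555; Unit 3A $33,738 + $78,601 = $112,339; Unit 3B $33,738 + $67,756 = $101,494; Unit G1 $33,738 + $82,748 = $116,486.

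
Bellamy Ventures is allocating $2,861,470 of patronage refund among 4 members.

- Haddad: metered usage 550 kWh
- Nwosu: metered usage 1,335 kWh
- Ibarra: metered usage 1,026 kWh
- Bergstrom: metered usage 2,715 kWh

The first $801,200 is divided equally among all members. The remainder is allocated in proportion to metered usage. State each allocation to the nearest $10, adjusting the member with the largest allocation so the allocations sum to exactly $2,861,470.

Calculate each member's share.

First tranche $801,200 split equally: $200,300 each.
Remainder $2,060,270 by metered usage (total 5,626): Haddad 201,412.82 → $201,410; Nwosu 488,883.83 → $488,880; Ibarra 375,726.45 → $375,730; Bergstrom 994,246.90 → $994,250.
Totals: Haddad $200,300 + $201,410 = $401,710; Nwosu $200,300 + $488,880 = $689,180; Ibarra $200,300 + $375,730 = $576,030; Bergstrom $200,300 + $994,250 = $1,194,550.

Haddad: $401,710; Nwosu: $689,180; Ibarra: $576,030; Bergstrom: $1,194,550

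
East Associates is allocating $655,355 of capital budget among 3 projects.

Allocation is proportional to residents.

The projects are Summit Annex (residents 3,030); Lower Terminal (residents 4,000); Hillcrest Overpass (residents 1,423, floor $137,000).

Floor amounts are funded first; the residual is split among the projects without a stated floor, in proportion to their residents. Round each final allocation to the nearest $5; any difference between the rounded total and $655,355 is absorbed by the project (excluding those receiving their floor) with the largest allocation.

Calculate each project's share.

Summit Annex: $223,415 · Lower Terminal: $294,940 · Hillcrest Overpass: $137,000

Minimums first: Hillcrest Overpass $137,000. Remaining pool $518,355.
Remaining pool split over remaining residents 7,030: Summit Annex 223,416.17 → $223,415; Lower Terminal 294,938.83 → $294,940.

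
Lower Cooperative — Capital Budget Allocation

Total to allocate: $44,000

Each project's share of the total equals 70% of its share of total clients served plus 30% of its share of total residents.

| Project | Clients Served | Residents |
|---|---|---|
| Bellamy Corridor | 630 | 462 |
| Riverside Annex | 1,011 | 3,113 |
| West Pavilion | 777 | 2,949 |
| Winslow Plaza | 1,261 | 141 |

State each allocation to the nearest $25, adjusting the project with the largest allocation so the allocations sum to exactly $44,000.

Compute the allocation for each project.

Bellamy Corridor: $6,200 · Riverside Annex: $14,625 · West Pavilion: $12,350 · Winslow Plaza: $10,825

Clients served total 3,679; residents total 6,665.
Combined weights (70% clients served + 30% residents): Bellamy Corridor 0.1407; Riverside Annex 0.3325; West Pavilion 0.2806; Winslow Plaza 0.2463.
Raw shares: Bellamy Corridor 6,189.25; Riverside Annex 14,629.21; West Pavilion 12,345.40; Winslow Plaza 10,836.14.
Rounded to nearest $25: Bellamy Corridor $6,200; Riverside Annex $14,625; West Pavilion $12,350; Winslow Plaza $10,825. Sum = $44,000.
Rounded total matches; no reconciliation needed.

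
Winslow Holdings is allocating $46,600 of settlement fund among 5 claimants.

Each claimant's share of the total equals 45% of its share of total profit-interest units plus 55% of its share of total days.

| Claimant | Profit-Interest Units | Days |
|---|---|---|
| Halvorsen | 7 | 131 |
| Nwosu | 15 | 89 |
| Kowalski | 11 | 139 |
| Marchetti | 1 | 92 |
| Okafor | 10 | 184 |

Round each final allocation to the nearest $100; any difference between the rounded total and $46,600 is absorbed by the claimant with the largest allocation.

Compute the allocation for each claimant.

Halvorsen: $8,600; Nwosu: $10,700; Kowalski: $10,900; Marchetti: $4,200; Okafor: $12,200

Totals — profit-interest units 44, days 635.
Blended shares (45% profit-interest units + 55% days): Halvorsen 0.1851; Nwosu 0.2305; Kowalski 0.2329; Marchetti 0.0899; Okafor 0.2616.
Unrounded shares: Halvorsen 8,623.59; Nwosu 10,741.10; Kowalski 10,852.85; Marchetti 4,189.91; Okafor 12,192.55.
At nearest $100: Halvorsen $8,600; Nwosu $10,700; Kowalski $10,900; Marchetti $4,200; Okafor $12,200. Sum = $46,600.
Sum already equals the total — no adjustment.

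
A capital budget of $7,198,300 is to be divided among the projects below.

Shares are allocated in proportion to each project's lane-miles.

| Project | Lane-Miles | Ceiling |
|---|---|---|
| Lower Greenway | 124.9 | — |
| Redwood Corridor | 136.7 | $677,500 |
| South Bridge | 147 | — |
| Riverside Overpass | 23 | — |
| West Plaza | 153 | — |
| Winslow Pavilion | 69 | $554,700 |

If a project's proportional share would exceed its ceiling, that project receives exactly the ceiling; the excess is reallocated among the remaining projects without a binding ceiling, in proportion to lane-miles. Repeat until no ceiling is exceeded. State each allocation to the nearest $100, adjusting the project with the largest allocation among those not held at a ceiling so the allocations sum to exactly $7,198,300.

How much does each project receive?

Total lane-miles = 653.6.
Unconstrained shares: Lower Greenway 1,375,562.53; Redwood Corridor 1,505,519.60; South Bridge 1,618,956.70; Riverside Overpass 253,306.15; West Plaza 1,685,036.57; Winslow Pavilion 759,918.45.
Capped: Redwood Corridor ($677,500), Winslow Pavilion ($554,700); balance $5,966,100 reallocated over remaining lane-miles 447.9.
Remaining shares: Lower Greenway 1,663,688.08 → $1,663,700; South Bridge 1,958,063.63 → $1,958,100; Riverside Overpass 306,363.70 → $306,400; West Plaza 2,037,984.59 → $2,038,000.
Rounding difference −$100 applied to West Plaza → $2,037,900.

Lower Greenway: $1,663,700; Redwood Corridor: $677,500; South Bridge: $1,958,100; Riverside Overpass: $306,400; West Plaza: $2,037,900; Winslow Pavilion: $554,700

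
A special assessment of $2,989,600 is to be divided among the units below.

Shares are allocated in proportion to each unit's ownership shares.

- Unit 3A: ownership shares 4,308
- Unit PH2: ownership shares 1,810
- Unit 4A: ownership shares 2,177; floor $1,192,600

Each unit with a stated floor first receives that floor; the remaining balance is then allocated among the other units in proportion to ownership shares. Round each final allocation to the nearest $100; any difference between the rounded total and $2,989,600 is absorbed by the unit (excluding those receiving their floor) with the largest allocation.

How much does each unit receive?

Fund the minimums — Unit 4A $1,192,600. Remaining pool $1,797,000.
Remaining pool split over remaining ownership shares 6,118: Unit 3A 1,265,360.58 → $1,265,400; Unit PH2 531,639.42 → $531,600.

Unit 3A: $1,265,400 · Unit PH2: $531,600 · Unit 4A: $1,192,600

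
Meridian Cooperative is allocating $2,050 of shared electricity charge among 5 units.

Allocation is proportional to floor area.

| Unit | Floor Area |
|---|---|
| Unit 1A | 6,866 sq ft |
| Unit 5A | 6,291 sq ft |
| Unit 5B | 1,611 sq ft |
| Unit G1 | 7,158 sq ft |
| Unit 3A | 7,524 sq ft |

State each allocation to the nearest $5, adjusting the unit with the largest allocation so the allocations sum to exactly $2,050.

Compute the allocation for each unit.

Unit 1A: $480 | Unit 5A: $440 | Unit 5B: $110 | Unit G1: $500 | Unit 3A: $520

Sum of floor area: 29,450.
Unrounded shares: Unit 1A 6,866/29,450 × $2,050 = 477.94; Unit 5A 6,291/29,450 × $2,050 = 437.91; Unit 5B 1,611/29,450 × $2,050 = 112.14; Unit G1 7,158/29,450 × $2,050 = 498.26; Unit 3A 7,524/29,450 × $2,050 = 523.74.
At nearest $5: Unit 1A $480; Unit 5A $440; Unit 5B $110; Unit G1 $500; Unit 3A $525. Sum = $2,055.
Difference $2,050 − $2,055 = −$5 applied to largest allocation (Unit 3A): Unit 3A becomes $520.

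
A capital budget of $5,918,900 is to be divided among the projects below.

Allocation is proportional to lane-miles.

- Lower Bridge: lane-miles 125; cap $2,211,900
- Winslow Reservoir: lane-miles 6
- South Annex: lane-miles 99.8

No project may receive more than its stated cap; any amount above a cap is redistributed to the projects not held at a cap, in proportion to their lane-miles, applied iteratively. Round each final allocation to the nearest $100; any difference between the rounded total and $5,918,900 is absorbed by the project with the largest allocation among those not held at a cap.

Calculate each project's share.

Total lane-miles = 230.8.
Proportional shares (ignoring caps): Lower Bridge 3,205,643.41; Winslow Reservoir 153,870.88; South Annex 2,559,385.70.
Held at cap: Lower Bridge ($2,211,900); residual $3,707,000 reallocated over remaining lane-miles 105.8.
Shares after redistribution: Winslow Reservoir 210,226.84 → $210,200; South Annex 3,496,773.16 → $3,496,800.

Lower Bridge: $2,211,900 · Winslow Reservoir: $210,200 · South Annex: $3,496,800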